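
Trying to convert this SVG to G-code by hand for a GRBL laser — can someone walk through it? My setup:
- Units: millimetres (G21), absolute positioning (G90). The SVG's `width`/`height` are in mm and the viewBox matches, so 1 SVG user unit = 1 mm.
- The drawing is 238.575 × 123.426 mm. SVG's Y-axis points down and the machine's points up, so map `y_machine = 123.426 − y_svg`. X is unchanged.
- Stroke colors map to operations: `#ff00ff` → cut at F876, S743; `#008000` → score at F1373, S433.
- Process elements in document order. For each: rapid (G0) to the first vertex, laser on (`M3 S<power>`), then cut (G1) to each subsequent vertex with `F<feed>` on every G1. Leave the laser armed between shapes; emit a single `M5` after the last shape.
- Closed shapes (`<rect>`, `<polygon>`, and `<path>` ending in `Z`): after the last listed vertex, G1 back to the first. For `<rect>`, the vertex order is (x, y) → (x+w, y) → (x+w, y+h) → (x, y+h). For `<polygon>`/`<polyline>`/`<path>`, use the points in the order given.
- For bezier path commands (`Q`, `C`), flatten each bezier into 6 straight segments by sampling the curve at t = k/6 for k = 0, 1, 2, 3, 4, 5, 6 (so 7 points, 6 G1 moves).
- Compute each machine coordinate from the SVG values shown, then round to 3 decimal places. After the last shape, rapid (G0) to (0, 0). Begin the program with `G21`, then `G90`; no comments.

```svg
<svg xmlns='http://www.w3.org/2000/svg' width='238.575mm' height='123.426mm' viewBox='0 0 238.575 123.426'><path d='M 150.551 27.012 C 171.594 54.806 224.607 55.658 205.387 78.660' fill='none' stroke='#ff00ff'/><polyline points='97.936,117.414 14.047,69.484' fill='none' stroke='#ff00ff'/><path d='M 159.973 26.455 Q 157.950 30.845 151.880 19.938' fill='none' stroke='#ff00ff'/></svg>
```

Since the viewBox matches the mm dimensions, user units are millimetres directly. The only transform is the Y-flip y_m = 123.426 − y_svg.

Shape 1 is a cubic bezier drawn with `<path>`. Its stroke #ff00ff means cut at S743, F876. After flipping Y the toolpath is (150.551,96.414) → (163.254,84.535) → (178.391,75.782) → (193.068,68.793) → (204.389,62.203) → (209.460,54.648) → (205.387,44.766).

Shape 2 is a line segment drawn with `<polyline>`. Its stroke #ff00ff means cut at S743, F876. After flipping Y the toolpath is (97.936,6.012) → (14.047,53.942).

Shape 3 is a quadratic bezier drawn with `<path>`. Its stroke #ff00ff means cut at S743, F876. After flipping Y the toolpath is (159.973,96.971) → (159.186,95.933) → (158.175,95.744) → (156.938,96.405) → (155.477,97.916) → (153.791,100.277) → (151.880,103.488).

G21
G90
G0 X150.551 Y96.414
M3 S743
G1 X163.254 Y84.535 F876
G1 X178.391 Y75.782 F876
G1 X193.068 Y68.793 F876
G1 X204.389 Y62.203 F876
G1 X209.460 Y54.648 F876
G1 X205.387 Y44.766 F876
G0 X97.936 Y6.012
M3 S743
G1 X14.047 Y53.942 F876
G0 X159.973 Y96.971
M3 S743
G1 X159.186 Y95.933 F876
G1 X158.175 Y95.744 F876
G1 X156.938 Y96.405 F876
G1 X155.477 Y97.916 F876
G1 X153.791 Y100.277 F876
G1 X151.880 Y103.488 F876
M5
G0 X0.000 Y0.000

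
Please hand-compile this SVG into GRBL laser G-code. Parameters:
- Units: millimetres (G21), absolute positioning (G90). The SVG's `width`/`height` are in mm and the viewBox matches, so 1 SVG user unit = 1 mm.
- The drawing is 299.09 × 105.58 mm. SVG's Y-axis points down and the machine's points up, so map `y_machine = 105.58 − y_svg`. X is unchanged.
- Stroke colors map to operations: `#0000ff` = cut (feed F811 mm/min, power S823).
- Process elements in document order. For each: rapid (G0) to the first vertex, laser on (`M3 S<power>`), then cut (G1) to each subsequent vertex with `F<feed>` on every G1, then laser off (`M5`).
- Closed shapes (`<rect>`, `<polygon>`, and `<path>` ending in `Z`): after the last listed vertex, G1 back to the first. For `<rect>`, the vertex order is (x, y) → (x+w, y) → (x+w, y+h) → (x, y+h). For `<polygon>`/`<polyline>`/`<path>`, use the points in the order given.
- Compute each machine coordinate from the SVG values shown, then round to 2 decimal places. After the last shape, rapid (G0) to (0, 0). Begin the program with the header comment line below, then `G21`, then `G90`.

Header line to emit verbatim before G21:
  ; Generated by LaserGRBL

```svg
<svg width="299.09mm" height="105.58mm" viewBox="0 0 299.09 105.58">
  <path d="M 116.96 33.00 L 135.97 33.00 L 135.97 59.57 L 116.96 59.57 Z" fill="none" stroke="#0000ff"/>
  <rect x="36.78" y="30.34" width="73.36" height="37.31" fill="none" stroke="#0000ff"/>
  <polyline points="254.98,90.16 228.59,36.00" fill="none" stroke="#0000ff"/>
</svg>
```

; Generated by LaserGRBL
G21
G90
G0 X116.96 Y72.58
M3 S823
G1 X135.97 Y72.58 F811
G1 X135.97 Y46.01 F811
G1 X116.96 Y46.01 F811
G1 X116.96 Y72.58 F811
M5
G0 X36.78 Y75.24
M3 S823
G1 X110.14 Y75.24 F811
G1 X110.14 Y37.93 F811
G1 X36.78 Y37.93 F811
G1 X36.78 Y75.24 F811
M5
G0 X254.98 Y15.42
M3 S823
G1 X228.59 Y69.58 F811
M5
G0 X0.00 Y0.00

Since the viewBox matches the mm dimensions, user units are millimetres directly. The only transform is the Y-flip y_m = 105.58 − y_svg.

Shape 1 is a rectangle drawn with `<path>`. Its stroke #0000ff means cut at S823, F811. After flipping Y the toolpath is (116.96,72.58) → (135.97,72.58) → (135.97,46.01) → (116.96,46.01) → (116.96,72.58), returning to the start.

Shape 2 is a rectangle drawn with `<rect>`. Its stroke #0000ff means cut at S823, F811. After flipping Y the toolpath is (36.78,75.24) → (110.14,75.24) → (110.14,37.93) → (36.78,37.93) → (36.78,75.24), returning to the start.

Shape 3 is a line segment drawn with `<polyline>`. Its stroke #0000ff means cut at S823, F811. After flipping Y the toolpath is (254.98,15.42) → (228.59,69.58).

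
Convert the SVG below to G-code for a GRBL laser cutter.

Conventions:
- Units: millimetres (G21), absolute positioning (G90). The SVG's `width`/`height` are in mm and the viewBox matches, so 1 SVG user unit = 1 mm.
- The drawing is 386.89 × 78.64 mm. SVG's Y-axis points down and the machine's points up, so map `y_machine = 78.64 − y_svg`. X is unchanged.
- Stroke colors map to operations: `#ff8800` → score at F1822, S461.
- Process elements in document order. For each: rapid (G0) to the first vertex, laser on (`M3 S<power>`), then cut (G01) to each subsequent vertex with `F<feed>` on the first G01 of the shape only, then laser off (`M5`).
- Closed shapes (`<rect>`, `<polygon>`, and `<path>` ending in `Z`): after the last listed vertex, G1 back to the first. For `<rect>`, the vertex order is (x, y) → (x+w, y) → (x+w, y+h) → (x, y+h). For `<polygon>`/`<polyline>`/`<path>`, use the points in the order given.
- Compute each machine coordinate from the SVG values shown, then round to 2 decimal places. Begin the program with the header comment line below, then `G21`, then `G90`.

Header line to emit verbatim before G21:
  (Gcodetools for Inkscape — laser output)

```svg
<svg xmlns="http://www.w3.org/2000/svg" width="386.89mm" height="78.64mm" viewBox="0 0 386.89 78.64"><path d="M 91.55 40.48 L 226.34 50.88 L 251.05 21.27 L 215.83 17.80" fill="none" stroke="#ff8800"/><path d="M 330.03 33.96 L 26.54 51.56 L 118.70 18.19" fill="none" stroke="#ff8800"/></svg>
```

1 u = 1 mm; y_m = 78.64 − y.

[1] `<path>` open polyline, #ff8800→score S461 F1822: (91.55,38.16) → (226.34,27.76) → (251.05,57.37) → (215.83,60.84)

[2] `<path>` open polyline, #ff8800→score S461 F1822: (330.03,44.68) → (26.54,27.08) → (118.70,60.45)

(Gcodetools for Inkscape — laser output)
G21
G90
G0 X91.55 Y38.16
M3 S461
G01 X226.34 Y27.76 F1822
G01 X251.05 Y57.37
G01 X215.83 Y60.84
M5
G0 X330.03 Y44.68
M3 S461
G01 X26.54 Y27.08 F1822
G01 X118.70 Y60.45
M5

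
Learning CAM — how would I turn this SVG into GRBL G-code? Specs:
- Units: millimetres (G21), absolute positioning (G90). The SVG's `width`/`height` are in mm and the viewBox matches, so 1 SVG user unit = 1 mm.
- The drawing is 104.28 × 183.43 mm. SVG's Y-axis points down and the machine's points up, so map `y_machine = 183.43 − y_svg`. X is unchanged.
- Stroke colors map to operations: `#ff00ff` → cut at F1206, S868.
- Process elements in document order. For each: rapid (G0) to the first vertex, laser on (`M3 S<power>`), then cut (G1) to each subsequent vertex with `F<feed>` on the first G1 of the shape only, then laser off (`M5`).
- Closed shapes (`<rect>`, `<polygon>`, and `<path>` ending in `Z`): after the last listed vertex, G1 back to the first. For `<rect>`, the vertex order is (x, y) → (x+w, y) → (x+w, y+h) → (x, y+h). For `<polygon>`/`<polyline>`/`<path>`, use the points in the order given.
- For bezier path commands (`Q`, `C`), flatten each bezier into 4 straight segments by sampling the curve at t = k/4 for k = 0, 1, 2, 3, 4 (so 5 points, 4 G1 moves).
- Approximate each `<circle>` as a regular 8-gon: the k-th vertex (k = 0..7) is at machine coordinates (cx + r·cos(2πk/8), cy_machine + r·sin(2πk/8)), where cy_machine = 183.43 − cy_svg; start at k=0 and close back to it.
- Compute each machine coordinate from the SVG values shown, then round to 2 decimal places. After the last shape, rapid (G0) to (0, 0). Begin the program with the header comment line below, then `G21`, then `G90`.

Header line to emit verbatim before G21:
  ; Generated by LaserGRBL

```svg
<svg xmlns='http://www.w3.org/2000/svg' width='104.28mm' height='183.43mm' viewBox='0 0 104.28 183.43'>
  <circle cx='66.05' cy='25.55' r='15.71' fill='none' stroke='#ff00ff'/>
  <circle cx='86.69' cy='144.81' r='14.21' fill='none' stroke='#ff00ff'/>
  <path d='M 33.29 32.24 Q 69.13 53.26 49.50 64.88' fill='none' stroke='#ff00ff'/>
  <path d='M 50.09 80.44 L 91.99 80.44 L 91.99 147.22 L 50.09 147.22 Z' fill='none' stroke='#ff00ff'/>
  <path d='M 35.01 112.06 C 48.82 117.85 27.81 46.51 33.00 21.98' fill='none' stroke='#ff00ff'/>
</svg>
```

1 u = 1 mm; y_m = 183.43 − y.

[1] `<circle>` circle, #ff00ff→cut S868 F1206: (81.76,157.88) → (77.16,168.99) → (66.05,173.59) → (54.94,168.99) → (50.34,157.88) → (54.94,146.77) → (66.05,142.17) → (77.16,146.77) → (81.76,157.88) (closed)

[2] `<circle>` circle, #ff00ff→cut S868 F1206: (100.90,38.62) → (96.74,48.67) → (86.69,52.83) → (76.64,48.67) → (72.48,38.62) → (76.64,28.57) → (86.69,24.41) → (96.74,28.57) → (100.90,38.62) (closed)

[3] `<path>` quadratic bezier, #ff00ff→cut S868 F1206: (33.29,151.19) → (47.74,141.27) → (55.26,132.52) → (55.85,124.95) → (49.50,118.55)

[4] `<path>` rectangle, #ff00ff→cut S868 F1206: (50.09,102.99) → (91.99,102.99) → (91.99,36.21) → (50.09,36.21) → (50.09,102.99) (closed)

[5] `<path>` cubic bezier, #ff00ff→cut S868 F1206: (35.01,71.37) → (39.79,79.55) → (37.24,105.04) → (33.07,136.21) → (33.00,161.45)

; Generated by LaserGRBL
G21
G90
G0 X81.76 Y157.88
M3 S868
G1 X77.16 Y168.99 F1206
G1 X66.05 Y173.59
G1 X54.94 Y168.99
G1 X50.34 Y157.88
G1 X54.94 Y146.77
G1 X66.05 Y142.17
G1 X77.16 Y146.77
G1 X81.76 Y157.88
M5
G0 X100.90 Y38.62
M3 S868
G1 X96.74 Y48.67 F1206
G1 X86.69 Y52.83
G1 X76.64 Y48.67
G1 X72.48 Y38.62
G1 X76.64 Y28.57
G1 X86.69 Y24.41
G1 X96.74 Y28.57
G1 X100.90 Y38.62
M5
G0 X33.29 Y151.19
M3 S868
G1 X47.74 Y141.27 F1206
G1 X55.26 Y132.52
G1 X55.85 Y124.95
G1 X49.50 Y118.55
M5
G0 X50.09 Y102.99
M3 S868
G1 X91.99 Y102.99 F1206
G1 X91.99 Y36.21
G1 X50.09 Y36.21
G1 X50.09 Y102.99
M5
G0 X35.01 Y71.37
M3 S868
G1 X39.79 Y79.55 F1206
G1 X37.24 Y105.04
G1 X33.07 Y136.21
G1 X33.00 Y161.45
M5
G0 X0.00 Y0.00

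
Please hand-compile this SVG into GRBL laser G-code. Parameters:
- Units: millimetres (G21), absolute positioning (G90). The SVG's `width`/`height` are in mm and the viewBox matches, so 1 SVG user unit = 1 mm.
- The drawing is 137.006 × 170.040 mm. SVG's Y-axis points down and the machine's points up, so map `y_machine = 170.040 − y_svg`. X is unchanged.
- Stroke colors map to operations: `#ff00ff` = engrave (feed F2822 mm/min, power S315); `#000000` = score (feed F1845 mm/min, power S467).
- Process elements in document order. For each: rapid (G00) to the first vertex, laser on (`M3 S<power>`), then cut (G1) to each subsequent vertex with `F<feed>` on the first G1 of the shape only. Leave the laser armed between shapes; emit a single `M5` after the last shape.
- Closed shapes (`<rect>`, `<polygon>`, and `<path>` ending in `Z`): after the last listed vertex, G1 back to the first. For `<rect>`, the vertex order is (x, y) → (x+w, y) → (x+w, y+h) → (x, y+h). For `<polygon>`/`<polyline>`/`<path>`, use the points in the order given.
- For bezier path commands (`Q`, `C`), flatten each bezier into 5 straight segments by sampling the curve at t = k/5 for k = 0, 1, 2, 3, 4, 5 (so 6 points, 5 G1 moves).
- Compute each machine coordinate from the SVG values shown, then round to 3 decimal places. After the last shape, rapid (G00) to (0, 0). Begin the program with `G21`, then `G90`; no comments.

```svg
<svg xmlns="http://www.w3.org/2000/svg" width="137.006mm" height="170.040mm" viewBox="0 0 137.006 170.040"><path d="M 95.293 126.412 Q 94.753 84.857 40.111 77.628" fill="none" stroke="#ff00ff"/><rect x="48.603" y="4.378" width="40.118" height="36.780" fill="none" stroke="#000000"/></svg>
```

Since the viewBox matches the mm dimensions, user units are millimetres directly. The only transform is the Y-flip y_m = 170.040 − y_svg.

Shape 1 is a quadratic bezier drawn with `<path>`. Its stroke #ff00ff means engrave at S315, F2822. After flipping Y the toolpath is (95.293,43.628) → (92.913,58.877) → (86.205,71.380) → (75.168,81.137) → (59.804,88.147) → (40.111,92.412).

Shape 2 is a rectangle drawn with `<rect>`. Its stroke #000000 means score at S467, F1845. After flipping Y the toolpath is (48.603,165.662) → (88.721,165.662) → (88.721,128.882) → (48.603,128.882) → (48.603,165.662), returning to the start.

G21
G90
G00 X95.293 Y43.628
M3 S315
G1 X92.913 Y58.877 F2822
G1 X86.205 Y71.380
G1 X75.168 Y81.137
G1 X59.804 Y88.147
G1 X40.111 Y92.412
G00 X48.603 Y165.662
M3 S467
G1 X88.721 Y165.662 F1845
G1 X88.721 Y128.882
G1 X48.603 Y128.882
G1 X48.603 Y165.662
M5
G00 X0.000 Y0.000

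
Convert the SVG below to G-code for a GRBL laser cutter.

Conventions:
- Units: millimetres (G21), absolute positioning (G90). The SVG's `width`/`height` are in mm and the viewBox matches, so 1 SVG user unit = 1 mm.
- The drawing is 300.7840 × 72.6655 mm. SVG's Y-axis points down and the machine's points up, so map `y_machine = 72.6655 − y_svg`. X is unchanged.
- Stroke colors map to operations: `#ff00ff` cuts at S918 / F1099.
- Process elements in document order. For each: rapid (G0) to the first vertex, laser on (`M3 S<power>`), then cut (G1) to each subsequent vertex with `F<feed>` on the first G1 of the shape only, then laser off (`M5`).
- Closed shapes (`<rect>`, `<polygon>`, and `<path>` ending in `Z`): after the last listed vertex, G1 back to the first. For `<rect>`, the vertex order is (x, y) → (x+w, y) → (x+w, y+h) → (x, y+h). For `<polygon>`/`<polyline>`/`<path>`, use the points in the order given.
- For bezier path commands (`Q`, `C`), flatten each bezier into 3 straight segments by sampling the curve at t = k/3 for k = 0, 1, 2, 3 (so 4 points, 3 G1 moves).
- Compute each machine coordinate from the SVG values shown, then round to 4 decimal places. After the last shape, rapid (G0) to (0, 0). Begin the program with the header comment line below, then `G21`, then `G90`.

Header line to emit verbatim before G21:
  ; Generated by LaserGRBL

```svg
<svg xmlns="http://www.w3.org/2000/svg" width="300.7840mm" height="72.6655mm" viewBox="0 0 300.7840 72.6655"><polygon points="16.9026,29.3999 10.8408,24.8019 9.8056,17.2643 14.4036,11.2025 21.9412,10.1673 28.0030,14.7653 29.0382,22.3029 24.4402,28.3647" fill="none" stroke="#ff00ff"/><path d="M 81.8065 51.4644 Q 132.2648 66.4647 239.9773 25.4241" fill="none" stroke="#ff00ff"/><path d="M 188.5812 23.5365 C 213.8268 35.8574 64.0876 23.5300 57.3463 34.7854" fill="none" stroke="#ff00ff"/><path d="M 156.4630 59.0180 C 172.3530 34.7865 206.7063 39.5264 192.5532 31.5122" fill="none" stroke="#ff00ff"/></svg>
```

1 u = 1 mm; y_m = 72.6655 − y.

[1] `<polygon>` regular polygon, #ff00ff→cut S918 F1099: (16.9026,43.2656) → (10.8408,47.8636) → (9.8056,55.4012) → (14.4036,61.4630) → (21.9412,62.4982) → (28.0030,57.9002) → (29.0382,50.3626) → (24.4402,44.3008) → (16.9026,43.2656) (closed)

[2] `<path>` quadratic bezier, #ff00ff→cut S918 F1099: (81.8065,21.2011) → (121.8069,17.4277) → (174.5305,26.1078) → (239.9773,47.2414)

[3] `<path>` cubic bezier, #ff00ff→cut S918 F1099: (188.5812,49.1290) → (167.2757,43.2379) → (99.9764,43.0609) → (57.3463,37.8801)

[4] `<path>` cubic bezier, #ff00ff→cut S918 F1099: (156.4630,13.6475) → (176.0271,29.7673) → (193.0179,35.8451) → (192.5532,41.1533)

; Generated by LaserGRBL
G21
G90
G0 X16.9026 Y43.2656
M3 S918
G1 X10.8408 Y47.8636 F1099
G1 X9.8056 Y55.4012
G1 X14.4036 Y61.4630
G1 X21.9412 Y62.4982
G1 X28.0030 Y57.9002
G1 X29.0382 Y50.3626
G1 X24.4402 Y44.3008
G1 X16.9026 Y43.2656
M5
G0 X81.8065 Y21.2011
M3 S918
G1 X121.8069 Y17.4277 F1099
G1 X174.5305 Y26.1078
G1 X239.9773 Y47.2414
M5
G0 X188.5812 Y49.1290
M3 S918
G1 X167.2757 Y43.2379 F1099
G1 X99.9764 Y43.0609
G1 X57.3463 Y37.8801
M5
G0 X156.4630 Y13.6475
M3 S918
G1 X176.0271 Y29.7673 F1099
G1 X193.0179 Y35.8451
G1 X192.5532 Y41.1533
M5
G0 X0.0000 Y0.0000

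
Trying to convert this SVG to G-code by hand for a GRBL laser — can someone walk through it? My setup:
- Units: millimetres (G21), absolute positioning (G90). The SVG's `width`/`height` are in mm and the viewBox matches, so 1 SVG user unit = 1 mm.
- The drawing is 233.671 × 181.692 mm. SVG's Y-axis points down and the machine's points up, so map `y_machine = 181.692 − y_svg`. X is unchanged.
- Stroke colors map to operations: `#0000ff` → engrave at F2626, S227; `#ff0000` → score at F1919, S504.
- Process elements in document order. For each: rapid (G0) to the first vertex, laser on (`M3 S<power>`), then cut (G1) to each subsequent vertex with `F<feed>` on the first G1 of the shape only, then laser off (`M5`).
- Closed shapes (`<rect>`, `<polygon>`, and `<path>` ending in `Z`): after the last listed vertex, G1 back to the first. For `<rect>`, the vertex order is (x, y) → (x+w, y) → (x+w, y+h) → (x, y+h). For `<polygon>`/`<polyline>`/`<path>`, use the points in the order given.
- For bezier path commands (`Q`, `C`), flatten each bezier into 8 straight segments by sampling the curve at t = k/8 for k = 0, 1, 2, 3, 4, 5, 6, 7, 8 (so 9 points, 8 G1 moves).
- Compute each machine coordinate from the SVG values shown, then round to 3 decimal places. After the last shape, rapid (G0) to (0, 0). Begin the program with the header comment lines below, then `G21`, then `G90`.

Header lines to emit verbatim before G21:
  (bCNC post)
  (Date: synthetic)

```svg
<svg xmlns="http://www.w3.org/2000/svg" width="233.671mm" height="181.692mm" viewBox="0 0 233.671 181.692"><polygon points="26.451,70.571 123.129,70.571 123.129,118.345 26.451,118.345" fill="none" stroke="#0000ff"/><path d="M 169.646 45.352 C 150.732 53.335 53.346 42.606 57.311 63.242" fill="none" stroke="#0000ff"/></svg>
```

1 u = 1 mm; y_m = 181.692 − y.

[1] `<polygon>` rectangle, #0000ff→engrave S227 F2626: (26.451,111.121) → (123.129,111.121) → (123.129,63.347) → (26.451,63.347) → (26.451,111.121) (closed)

[2] `<path>` cubic bezier, #0000ff→engrave S227 F2626: (169.646,136.340) → (159.226,134.126) → (143.557,133.079) → (124.745,132.612) → (104.899,132.140) → (86.125,131.074) → (70.531,128.829) → (60.224,124.816) → (57.311,118.450)

(bCNC post)
(Date: synthetic)
G21
G90
G0 X26.451 Y111.121
M3 S227
G1 X123.129 Y111.121 F2626
G1 X123.129 Y63.347
G1 X26.451 Y63.347
G1 X26.451 Y111.121
M5
G0 X169.646 Y136.340
M3 S227
G1 X159.226 Y134.126 F2626
G1 X143.557 Y133.079
G1 X124.745 Y132.612
G1 X104.899 Y132.140
G1 X86.125 Y131.074
G1 X70.531 Y128.829
G1 X60.224 Y124.816
G1 X57.311 Y118.450
M5
G0 X0.000 Y0.000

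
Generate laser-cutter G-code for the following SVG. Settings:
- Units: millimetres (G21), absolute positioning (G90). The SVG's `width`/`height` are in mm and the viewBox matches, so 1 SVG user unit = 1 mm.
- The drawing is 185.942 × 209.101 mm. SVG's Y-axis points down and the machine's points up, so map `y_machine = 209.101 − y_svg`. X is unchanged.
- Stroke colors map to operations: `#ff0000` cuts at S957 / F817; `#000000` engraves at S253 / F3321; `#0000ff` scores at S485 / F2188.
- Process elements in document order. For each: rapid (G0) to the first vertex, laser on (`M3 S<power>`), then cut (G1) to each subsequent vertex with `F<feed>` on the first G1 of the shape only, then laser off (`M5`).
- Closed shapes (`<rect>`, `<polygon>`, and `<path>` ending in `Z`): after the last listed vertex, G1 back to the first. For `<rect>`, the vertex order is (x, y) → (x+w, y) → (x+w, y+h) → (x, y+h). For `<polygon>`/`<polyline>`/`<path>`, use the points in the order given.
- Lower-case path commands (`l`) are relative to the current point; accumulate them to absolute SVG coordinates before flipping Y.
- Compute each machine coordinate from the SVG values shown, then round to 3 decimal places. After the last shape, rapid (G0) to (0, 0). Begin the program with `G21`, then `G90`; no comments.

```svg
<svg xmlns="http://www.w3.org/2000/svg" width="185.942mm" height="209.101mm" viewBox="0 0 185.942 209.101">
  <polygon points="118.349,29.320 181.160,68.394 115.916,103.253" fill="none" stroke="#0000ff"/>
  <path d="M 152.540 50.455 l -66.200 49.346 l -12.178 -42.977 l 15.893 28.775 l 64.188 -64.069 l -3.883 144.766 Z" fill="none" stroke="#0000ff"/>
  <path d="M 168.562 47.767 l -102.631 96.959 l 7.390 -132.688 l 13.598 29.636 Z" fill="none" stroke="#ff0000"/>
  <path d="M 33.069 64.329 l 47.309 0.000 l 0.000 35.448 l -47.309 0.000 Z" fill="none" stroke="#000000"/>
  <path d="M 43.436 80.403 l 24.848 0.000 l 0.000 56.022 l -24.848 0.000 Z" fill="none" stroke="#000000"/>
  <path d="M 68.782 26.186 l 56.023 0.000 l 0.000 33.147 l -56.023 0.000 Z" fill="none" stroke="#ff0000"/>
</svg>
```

G21
G90
G0 X118.349 Y179.781
M3 S485
G1 X181.160 Y140.707 F2188
G1 X115.916 Y105.848
G1 X118.349 Y179.781
M5
G0 X152.540 Y158.646
M3 S485
G1 X86.340 Y109.300 F2188
G1 X74.162 Y152.277
G1 X90.055 Y123.502
G1 X154.243 Y187.571
G1 X150.360 Y42.805
G1 X152.540 Y158.646
M5
G0 X168.562 Y161.334
M3 S957
G1 X65.931 Y64.375 F817
G1 X73.321 Y197.063
G1 X86.919 Y167.427
G1 X168.562 Y161.334
M5
G0 X33.069 Y144.772
M3 S253
G1 X80.378 Y144.772 F3321
G1 X80.378 Y109.324
G1 X33.069 Y109.324
G1 X33.069 Y144.772
M5
G0 X43.436 Y128.698
M3 S253
G1 X68.284 Y128.698 F3321
G1 X68.284 Y72.676
G1 X43.436 Y72.676
G1 X43.436 Y128.698
M5
G0 X68.782 Y182.915
M3 S957
G1 X124.805 Y182.915 F817
G1 X124.805 Y149.768
G1 X68.782 Y149.768
G1 X68.782 Y182.915
M5
G0 X0.000 Y0.000

Since the viewBox matches the mm dimensions, user units are millimetres directly. The only transform is the Y-flip y_m = 209.101 − y_svg.

Shape 1 is a regular polygon drawn with `<polygon>`. Its stroke #0000ff means score at S485, F2188. After flipping Y the toolpath is (118.349,179.781) → (181.160,140.707) → (115.916,105.848) → (118.349,179.781), returning to the start.

Shape 2 is a closed polygon drawn with `<path>`. Its stroke #0000ff means score at S485, F2188. After flipping Y the toolpath is (152.540,158.646) → (86.340,109.300) → (74.162,152.277) → (90.055,123.502) → (154.243,187.571) → (150.360,42.805) → (152.540,158.646), returning to the start.

Shape 3 is a closed polygon drawn with `<path>`. Its stroke #ff0000 means cut at S957, F817. After flipping Y the toolpath is (168.562,161.334) → (65.931,64.375) → (73.321,197.063) → (86.919,167.427) → (168.562,161.334), returning to the start.

Shape 4 is a rectangle drawn with `<path>`. Its stroke #000000 means engrave at S253, F3321. After flipping Y the toolpath is (33.069,144.772) → (80.378,144.772) → (80.378,109.324) → (33.069,109.324) → (33.069,144.772), returning to the start.

Shape 5 is a rectangle drawn with `<path>`. Its stroke #000000 means engrave at S253, F3321. After flipping Y the toolpath is (43.436,128.698) → (68.284,128.698) → (68.284,72.676) → (43.436,72.676) → (43.436,128.698), returning to the start.

Shape 6 is a rectangle drawn with `<path>`. Its stroke #ff0000 means cut at S957, F817. After flipping Y the toolpath is (68.782,182.915) → (124.805,182.915) → (124.805,149.768) → (68.782,149.768) → (68.782,182.915), returning to the start.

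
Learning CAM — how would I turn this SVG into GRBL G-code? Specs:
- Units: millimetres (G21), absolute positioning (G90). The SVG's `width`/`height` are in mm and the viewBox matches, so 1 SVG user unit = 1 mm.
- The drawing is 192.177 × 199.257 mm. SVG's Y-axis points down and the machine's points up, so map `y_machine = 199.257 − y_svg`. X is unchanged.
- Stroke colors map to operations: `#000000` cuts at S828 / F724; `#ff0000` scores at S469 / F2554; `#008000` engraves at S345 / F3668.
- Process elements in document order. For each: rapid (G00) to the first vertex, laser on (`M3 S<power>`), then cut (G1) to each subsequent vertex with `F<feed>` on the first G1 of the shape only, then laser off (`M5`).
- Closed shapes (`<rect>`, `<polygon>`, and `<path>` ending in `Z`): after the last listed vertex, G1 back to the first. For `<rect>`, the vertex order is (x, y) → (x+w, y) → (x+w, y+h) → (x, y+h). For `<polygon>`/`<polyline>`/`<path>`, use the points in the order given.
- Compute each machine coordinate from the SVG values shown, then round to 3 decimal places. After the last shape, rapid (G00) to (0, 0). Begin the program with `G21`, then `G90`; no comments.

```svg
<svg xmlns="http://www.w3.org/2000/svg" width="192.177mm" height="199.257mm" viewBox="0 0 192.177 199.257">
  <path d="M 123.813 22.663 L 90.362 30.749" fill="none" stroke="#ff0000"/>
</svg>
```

G21
G90
G00 X123.813 Y176.594
M3 S469
G1 X90.362 Y168.508 F2554
M5
G00 X0.000 Y0.000

viewBox `0 0 192.177 199.257` with mm width/height → 1 unit = 1 mm. Flip: y_m = 199.257 − y_svg.

**Shape 1** — `<path>` line segment, stroke `#ff0000` → score (S469, F2554). Machine vertices: (123.813,176.594) → (90.362,168.508). Open path.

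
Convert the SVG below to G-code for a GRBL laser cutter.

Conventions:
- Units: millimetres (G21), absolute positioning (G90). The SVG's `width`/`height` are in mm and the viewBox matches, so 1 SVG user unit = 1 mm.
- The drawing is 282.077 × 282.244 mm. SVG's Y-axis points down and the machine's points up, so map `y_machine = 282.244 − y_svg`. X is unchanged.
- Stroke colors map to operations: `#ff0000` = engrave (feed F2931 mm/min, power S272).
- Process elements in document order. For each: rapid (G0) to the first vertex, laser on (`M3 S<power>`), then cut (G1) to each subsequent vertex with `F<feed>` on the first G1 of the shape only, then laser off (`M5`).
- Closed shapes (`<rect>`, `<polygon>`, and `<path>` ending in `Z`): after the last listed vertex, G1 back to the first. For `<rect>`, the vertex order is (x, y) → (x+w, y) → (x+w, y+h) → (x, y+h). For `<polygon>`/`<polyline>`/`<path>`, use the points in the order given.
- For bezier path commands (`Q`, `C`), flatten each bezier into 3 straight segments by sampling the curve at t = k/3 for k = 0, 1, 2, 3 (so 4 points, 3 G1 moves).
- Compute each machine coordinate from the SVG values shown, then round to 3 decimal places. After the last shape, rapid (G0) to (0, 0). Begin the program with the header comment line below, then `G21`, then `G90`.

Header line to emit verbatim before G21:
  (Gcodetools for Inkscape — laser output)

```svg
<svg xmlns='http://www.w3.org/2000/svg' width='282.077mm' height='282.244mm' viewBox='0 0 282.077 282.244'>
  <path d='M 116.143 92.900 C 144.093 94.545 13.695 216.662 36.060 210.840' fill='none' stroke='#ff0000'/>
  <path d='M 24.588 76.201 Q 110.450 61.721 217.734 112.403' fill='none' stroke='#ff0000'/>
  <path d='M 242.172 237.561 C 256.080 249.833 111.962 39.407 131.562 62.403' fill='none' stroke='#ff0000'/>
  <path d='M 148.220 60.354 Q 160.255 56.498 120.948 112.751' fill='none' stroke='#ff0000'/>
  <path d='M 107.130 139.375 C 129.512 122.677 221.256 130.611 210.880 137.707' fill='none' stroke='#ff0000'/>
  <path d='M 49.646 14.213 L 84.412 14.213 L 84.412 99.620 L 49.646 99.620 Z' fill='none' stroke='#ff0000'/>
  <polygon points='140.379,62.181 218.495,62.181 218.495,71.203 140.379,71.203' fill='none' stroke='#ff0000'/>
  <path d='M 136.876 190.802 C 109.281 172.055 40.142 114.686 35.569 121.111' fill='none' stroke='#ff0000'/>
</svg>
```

Since the viewBox matches the mm dimensions, user units are millimetres directly. The only transform is the Y-flip y_m = 282.244 − y_svg.

Shape 1 is a cubic bezier drawn with `<path>`. Its stroke #ff0000 means engrave at S272, F2931. After flipping Y the toolpath is (116.143,189.344) → (102.833,156.742) → (53.093,99.028) → (36.060,71.404).

Shape 2 is a quadratic bezier drawn with `<path>`. Its stroke #ff0000 means engrave at S272, F2931. After flipping Y the toolpath is (24.588,206.043) → (84.210,208.456) → (148.592,196.389) → (217.734,169.841).

Shape 3 is a cubic bezier drawn with `<path>`. Its stroke #ff0000 means engrave at S272, F2931. After flipping Y the toolpath is (242.172,44.683) → (215.321,89.750) → (154.618,181.923) → (131.562,219.841).

Shape 4 is a quadratic bezier drawn with `<path>`. Its stroke #ff0000 means engrave at S272, F2931. After flipping Y the toolpath is (148.220,221.890) → (150.539,217.782) → (141.448,200.316) → (120.948,169.493).

Shape 5 is a cubic bezier drawn with `<path>`. Its stroke #ff0000 means engrave at S272, F2931. After flipping Y the toolpath is (107.130,142.869) → (146.281,152.300) → (193.567,150.969) → (210.880,144.537).

Shape 6 is a rectangle drawn with `<path>`. Its stroke #ff0000 means engrave at S272, F2931. After flipping Y the toolpath is (49.646,268.031) → (84.412,268.031) → (84.412,182.624) → (49.646,182.624) → (49.646,268.031), returning to the start.

Shape 7 is a rectangle drawn with `<polygon>`. Its stroke #ff0000 means engrave at S272, F2931. After flipping Y the toolpath is (140.379,220.063) → (218.495,220.063) → (218.495,211.041) → (140.379,211.041) → (140.379,220.063), returning to the start.

Shape 8 is a cubic bezier drawn with `<path>`. Its stroke #ff0000 means engrave at S272, F2931. After flipping Y the toolpath is (136.876,91.442) → (99.363,119.270) → (57.734,150.087) → (35.569,161.133).

(Gcodetools for Inkscape — laser output)
G21
G90
G0 X116.143 Y189.344
M3 S272
G1 X102.833 Y156.742 F2931
G1 X53.093 Y99.028
G1 X36.060 Y71.404
M5
G0 X24.588 Y206.043
M3 S272
G1 X84.210 Y208.456 F2931
G1 X148.592 Y196.389
G1 X217.734 Y169.841
M5
G0 X242.172 Y44.683
M3 S272
G1 X215.321 Y89.750 F2931
G1 X154.618 Y181.923
G1 X131.562 Y219.841
M5
G0 X148.220 Y221.890
M3 S272
G1 X150.539 Y217.782 F2931
G1 X141.448 Y200.316
G1 X120.948 Y169.493
M5
G0 X107.130 Y142.869
M3 S272
G1 X146.281 Y152.300 F2931
G1 X193.567 Y150.969
G1 X210.880 Y144.537
M5
G0 X49.646 Y268.031
M3 S272
G1 X84.412 Y268.031 F2931
G1 X84.412 Y182.624
G1 X49.646 Y182.624
G1 X49.646 Y268.031
M5
G0 X140.379 Y220.063
M3 S272
G1 X218.495 Y220.063 F2931
G1 X218.495 Y211.041
G1 X140.379 Y211.041
G1 X140.379 Y220.063
M5
G0 X136.876 Y91.442
M3 S272
G1 X99.363 Y119.270 F2931
G1 X57.734 Y150.087
G1 X35.569 Y161.133
M5
G0 X0.000 Y0.000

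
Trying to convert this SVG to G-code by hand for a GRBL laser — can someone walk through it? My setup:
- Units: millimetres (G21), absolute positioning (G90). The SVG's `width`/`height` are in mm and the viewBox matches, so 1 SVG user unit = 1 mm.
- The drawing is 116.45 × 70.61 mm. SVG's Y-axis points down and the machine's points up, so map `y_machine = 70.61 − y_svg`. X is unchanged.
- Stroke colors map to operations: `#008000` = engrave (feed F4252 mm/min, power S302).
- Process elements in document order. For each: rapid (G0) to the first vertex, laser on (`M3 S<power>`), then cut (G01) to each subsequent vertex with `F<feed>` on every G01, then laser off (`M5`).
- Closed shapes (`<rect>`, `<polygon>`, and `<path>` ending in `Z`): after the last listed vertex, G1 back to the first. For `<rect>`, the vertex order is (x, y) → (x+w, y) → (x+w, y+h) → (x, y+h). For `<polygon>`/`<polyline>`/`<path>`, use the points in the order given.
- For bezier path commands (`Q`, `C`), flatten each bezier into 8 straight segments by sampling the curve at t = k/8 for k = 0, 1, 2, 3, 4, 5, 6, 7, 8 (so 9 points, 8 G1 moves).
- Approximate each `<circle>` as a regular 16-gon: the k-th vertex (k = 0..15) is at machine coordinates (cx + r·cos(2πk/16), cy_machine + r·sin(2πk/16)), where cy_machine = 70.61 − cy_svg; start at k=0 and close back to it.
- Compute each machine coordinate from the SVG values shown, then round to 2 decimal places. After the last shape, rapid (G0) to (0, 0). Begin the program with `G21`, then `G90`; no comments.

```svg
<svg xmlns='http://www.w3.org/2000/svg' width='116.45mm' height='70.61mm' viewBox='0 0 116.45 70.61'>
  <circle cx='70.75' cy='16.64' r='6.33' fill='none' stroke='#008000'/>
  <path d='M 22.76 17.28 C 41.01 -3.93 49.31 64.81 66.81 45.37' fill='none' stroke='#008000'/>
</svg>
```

G21
G90
G0 X77.08 Y53.97
M3 S302
G01 X76.60 Y56.39 F4252
G01 X75.23 Y58.45 F4252
G01 X73.17 Y59.82 F4252
G01 X70.75 Y60.30 F4252
G01 X68.33 Y59.82 F4252
G01 X66.27 Y58.45 F4252
G01 X64.90 Y56.39 F4252
G01 X64.42 Y53.97 F4252
G01 X64.90 Y51.55 F4252
G01 X66.27 Y49.49 F4252
G01 X68.33 Y48.12 F4252
G01 X70.75 Y47.64 F4252
G01 X73.17 Y48.12 F4252
G01 X75.23 Y49.49 F4252
G01 X76.60 Y51.55 F4252
G01 X77.08 Y53.97 F4252
M5
G0 X22.76 Y53.33
M3 S302
G01 X29.17 Y57.42 F4252
G01 X34.88 Y55.16 F4252
G01 X40.10 Y48.64 F4252
G01 X45.07 Y39.95 F4252
G01 X49.99 Y31.18 F4252
G01 X55.11 Y24.41 F4252
G01 X60.64 Y21.74 F4252
G01 X66.81 Y25.24 F4252
M5
G0 X0.00 Y0.00

1 u = 1 mm; y_m = 70.61 − y.

[1] `<circle>` circle, #008000→engrave S302 F4252: (77.08,53.97) → (76.60,56.39) → (75.23,58.45) → (73.17,59.82) → (70.75,60.30) → (68.33,59.82) → (66.27,58.45) → (64.90,56.39) → (64.42,53.97) → (64.90,51.55) → (66.27,49.49) → (68.33,48.12) → (70.75,47.64) → (73.17,48.12) → (75.23,49.49) → (76.60,51.55) → (77.08,53.97) (closed)

[2] `<path>` cubic bezier, #008000→engrave S302 F4252: (22.76,53.33) → (29.17,57.42) → (34.88,55.16) → (40.10,48.64) → (45.07,39.95) → (49.99,31.18) → (55.11,24.41) → (60.64,21.74) → (66.81,25.24)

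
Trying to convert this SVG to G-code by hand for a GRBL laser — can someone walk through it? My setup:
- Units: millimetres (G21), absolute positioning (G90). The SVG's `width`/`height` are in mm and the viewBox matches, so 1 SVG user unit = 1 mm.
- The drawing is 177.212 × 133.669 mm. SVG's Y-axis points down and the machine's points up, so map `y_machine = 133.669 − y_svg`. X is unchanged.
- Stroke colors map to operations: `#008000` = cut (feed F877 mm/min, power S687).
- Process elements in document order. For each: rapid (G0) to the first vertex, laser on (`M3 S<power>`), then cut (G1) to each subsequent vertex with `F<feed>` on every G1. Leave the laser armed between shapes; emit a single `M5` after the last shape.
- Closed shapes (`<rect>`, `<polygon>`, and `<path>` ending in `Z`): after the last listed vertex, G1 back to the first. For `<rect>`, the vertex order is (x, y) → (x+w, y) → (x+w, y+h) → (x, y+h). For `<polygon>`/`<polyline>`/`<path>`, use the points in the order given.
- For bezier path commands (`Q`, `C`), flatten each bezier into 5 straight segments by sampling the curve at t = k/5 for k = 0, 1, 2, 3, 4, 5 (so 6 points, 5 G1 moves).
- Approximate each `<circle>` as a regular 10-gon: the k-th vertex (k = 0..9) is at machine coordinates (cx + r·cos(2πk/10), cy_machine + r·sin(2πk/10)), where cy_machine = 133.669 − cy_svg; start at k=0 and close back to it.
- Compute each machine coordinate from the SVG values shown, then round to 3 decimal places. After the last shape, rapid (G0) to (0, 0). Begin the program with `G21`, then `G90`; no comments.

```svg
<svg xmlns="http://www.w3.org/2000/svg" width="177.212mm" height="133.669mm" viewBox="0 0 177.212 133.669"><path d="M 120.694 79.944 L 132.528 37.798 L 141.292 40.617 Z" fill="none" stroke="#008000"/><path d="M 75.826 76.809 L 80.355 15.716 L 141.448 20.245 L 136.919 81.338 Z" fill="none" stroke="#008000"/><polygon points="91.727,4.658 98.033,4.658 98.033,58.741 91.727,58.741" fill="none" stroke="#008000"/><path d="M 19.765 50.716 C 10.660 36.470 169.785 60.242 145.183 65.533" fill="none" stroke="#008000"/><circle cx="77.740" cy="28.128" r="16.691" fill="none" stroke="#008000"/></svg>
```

G21
G90
G0 X120.694 Y53.725
M3 S687
G1 X132.528 Y95.871 F877
G1 X141.292 Y93.052 F877
G1 X120.694 Y53.725 F877
G0 X75.826 Y56.860
M3 S687
G1 X80.355 Y117.953 F877
G1 X141.448 Y113.424 F877
G1 X136.919 Y52.331 F877
G1 X75.826 Y56.860 F877
G0 X91.727 Y129.011
M3 S687
G1 X98.033 Y129.011 F877
G1 X98.033 Y74.928 F877
G1 X91.727 Y74.928 F877
G1 X91.727 Y129.011 F877
G0 X19.765 Y82.953
M3 S687
G1 X31.674 Y87.390 F877
G1 X67.064 Y85.415 F877
G1 X109.042 Y79.740 F877
G1 X140.713 Y73.076 F877
G1 X145.183 Y68.136 F877
G0 X94.431 Y105.541
M3 S687
G1 X91.243 Y115.352 F877
G1 X82.898 Y121.415 F877
G1 X72.582 Y121.415 F877
G1 X64.237 Y115.352 F877
G1 X61.049 Y105.541 F877
G1 X64.237 Y95.730 F877
G1 X72.582 Y89.667 F877
G1 X82.898 Y89.667 F877
G1 X91.243 Y95.730 F877
G1 X94.431 Y105.541 F877
M5
G0 X0.000 Y0.000

1 u = 1 mm; y_m = 133.669 − y.

[1] `<path>` closed polygon, #008000→cut S687 F877: (120.694,53.725) → (132.528,95.871) → (141.292,93.052) → (120.694,53.725) (closed)

[2] `<path>` regular polygon, #008000→cut S687 F877: (75.826,56.860) → (80.355,117.953) → (141.448,113.424) → (136.919,52.331) → (75.826,56.860) (closed)

[3] `<polygon>` rectangle, #008000→cut S687 F877: (91.727,129.011) → (98.033,129.011) → (98.033,74.928) → (91.727,74.928) → (91.727,129.011) (closed)

[4] `<path>` cubic bezier, #008000→cut S687 F877: (19.765,82.953) → (31.674,87.390) → (67.064,85.415) → (109.042,79.740) → (140.713,73.076) → (145.183,68.136)

[5] `<circle>` circle, #008000→cut S687 F877: (94.431,105.541) → (91.243,115.352) → (82.898,121.415) → (72.582,121.415) → (64.237,115.352) → (61.049,105.541) → (64.237,95.730) → (72.582,89.667) → (82.898,89.667) → (91.243,95.730) → (94.431,105.541) (closed)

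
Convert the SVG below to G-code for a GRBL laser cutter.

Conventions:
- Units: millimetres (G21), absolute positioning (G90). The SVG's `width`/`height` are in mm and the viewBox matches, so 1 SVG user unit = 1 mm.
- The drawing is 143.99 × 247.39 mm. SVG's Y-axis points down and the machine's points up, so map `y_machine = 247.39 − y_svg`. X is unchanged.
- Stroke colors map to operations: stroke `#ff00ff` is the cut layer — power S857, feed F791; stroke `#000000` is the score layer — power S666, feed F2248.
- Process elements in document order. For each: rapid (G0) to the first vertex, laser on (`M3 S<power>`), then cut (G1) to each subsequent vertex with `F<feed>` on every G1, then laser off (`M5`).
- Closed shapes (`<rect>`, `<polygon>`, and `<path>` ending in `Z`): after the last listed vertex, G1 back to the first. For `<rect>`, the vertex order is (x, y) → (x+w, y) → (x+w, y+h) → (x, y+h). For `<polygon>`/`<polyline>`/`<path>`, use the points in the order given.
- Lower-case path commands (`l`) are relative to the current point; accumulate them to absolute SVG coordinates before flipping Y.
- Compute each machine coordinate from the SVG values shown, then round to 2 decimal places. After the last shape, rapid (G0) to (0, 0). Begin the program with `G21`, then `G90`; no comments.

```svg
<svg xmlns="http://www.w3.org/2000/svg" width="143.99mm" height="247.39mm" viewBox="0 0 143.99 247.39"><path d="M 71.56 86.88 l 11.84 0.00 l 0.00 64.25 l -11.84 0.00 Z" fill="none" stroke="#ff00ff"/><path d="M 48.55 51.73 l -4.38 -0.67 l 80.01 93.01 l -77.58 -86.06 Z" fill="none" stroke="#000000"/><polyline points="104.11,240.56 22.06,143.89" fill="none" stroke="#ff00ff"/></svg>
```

1 u = 1 mm; y_m = 247.39 − y.

[1] `<path>` rectangle, #ff00ff→cut S857 F791: (71.56,160.51) → (83.40,160.51) → (83.40,96.26) → (71.56,96.26) → (71.56,160.51) (closed)

[2] `<path>` closed polygon, #000000→score S666 F2248: (48.55,195.66) → (44.17,196.33) → (124.18,103.32) → (46.60,189.38) → (48.55,195.66) (closed)

[3] `<polyline>` line segment, #ff00ff→cut S857 F791: (104.11,6.83) → (22.06,103.50)

G21
G90
G0 X71.56 Y160.51
M3 S857
G1 X83.40 Y160.51 F791
G1 X83.40 Y96.26 F791
G1 X71.56 Y96.26 F791
G1 X71.56 Y160.51 F791
M5
G0 X48.55 Y195.66
M3 S666
G1 X44.17 Y196.33 F2248
G1 X124.18 Y103.32 F2248
G1 X46.60 Y189.38 F2248
G1 X48.55 Y195.66 F2248
M5
G0 X104.11 Y6.83
M3 S857
G1 X22.06 Y103.50 F791
M5
G0 X0.00 Y0.00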